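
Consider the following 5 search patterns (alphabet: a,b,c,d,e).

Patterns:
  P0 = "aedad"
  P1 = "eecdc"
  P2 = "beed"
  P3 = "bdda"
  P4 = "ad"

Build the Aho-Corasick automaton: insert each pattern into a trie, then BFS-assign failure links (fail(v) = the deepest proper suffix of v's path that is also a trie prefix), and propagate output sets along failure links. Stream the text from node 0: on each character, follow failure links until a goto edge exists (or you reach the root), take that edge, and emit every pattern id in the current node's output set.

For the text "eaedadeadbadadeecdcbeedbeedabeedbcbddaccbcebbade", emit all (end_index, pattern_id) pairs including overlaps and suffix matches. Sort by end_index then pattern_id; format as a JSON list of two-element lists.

Build automaton:
Trie nodes:
  0='ε' goto a→1 b→11 e→6
  1='a' goto d→18 e→2
  2='ae' goto d→3
  3='aed' goto a→4
  4='aeda' goto d→5
  5='aedad' goto ·  [P0 ends]
  6='e' goto e→7
  7='ee' goto c→8
  8='eec' goto d→9
  9='eecd' goto c→10
  10='eecdc' goto ·  [P1 ends]
  11='b' goto d→15 e→12
  12='be' goto e→13
  13='bee' goto d→14
  14='beed' goto ·  [P2 ends]
  15='bd' goto d→16
  16='bdd' goto a→17
  17='bdda' goto ·  [P3 ends]
  18='ad' goto ·  [P4 ends]

Failure links (BFS by depth):
  fail(1) 'a': from fail(0)=0 chase 'a': 0 ⇒ 0;  out=∅∪out(0)=∅
  fail(6) 'e': from fail(0)=0 chase 'e': 0 ⇒ 0;  out=∅∪out(0)=∅
  fail(11) 'b': from fail(0)=0 chase 'b': 0 ⇒ 0;  out=∅∪out(0)=∅
  fail(2) 'ae': from fail(1)=0 chase 'e': 0 ⇒ 6;  out=∅∪out(6)=∅
  fail(7) 'ee': from fail(6)=0 chase 'e': 0 ⇒ 6;  out=∅∪out(6)=∅
  fail(12) 'be': from fail(11)=0 chase 'e': 0 ⇒ 6;  out=∅∪out(6)=∅
  fail(15) 'bd': from fail(11)=0 chase 'd': 0 ⇒ 0;  out=∅∪out(0)=∅
  fail(18) 'ad': from fail(1)=0 chase 'd': 0 ⇒ 0;  out={4}∪out(0)={4}
  fail(3) 'aed': from fail(2)=6 chase 'd': 6→0 ⇒ 0;  out=∅∪out(0)=∅
  fail(8) 'eec': from fail(7)=6 chase 'c': 6→0 ⇒ 0;  out=∅∪out(0)=∅
  fail(13) 'bee': from fail(12)=6 chase 'e': 6 ⇒ 7;  out=∅∪out(7)=∅
  fail(16) 'bdd': from fail(15)=0 chase 'd': 0 ⇒ 0;  out=∅∪out(0)=∅
  fail(4) 'aeda': from fail(3)=0 chase 'a': 0 ⇒ 1;  out=∅∪out(1)=∅
  fail(9) 'eecd': from fail(8)=0 chase 'd': 0 ⇒ 0;  out=∅∪out(0)=∅
  fail(14) 'beed': from fail(13)=7 chase 'd': 7→6→0 ⇒ 0;  out={2}∪out(0)={2}
  fail(17) 'bdda': from fail(16)=0 chase 'a': 0 ⇒ 1;  out={3}∪out(1)={3}
  fail(5) 'aedad': from fail(4)=1 chase 'd': 1 ⇒ 18;  out={0}∪out(18)={0,4}
  fail(10) 'eecdc': from fail(9)=0 chase 'c': 0 ⇒ 0;  out={1}∪out(0)={1}

Scan:
i=0 'e': node 0→6
i=1 'a': node 6→1 (via fail)
i=2 'e': node 1→2
i=3 'd': node 2→3
i=4 'a': node 3→4
i=5 'd': node 4→5  ** P0@[1:5],P4@[4:5]
i=6 'e': node 5→6 (via fail)
i=7 'a': node 6→1 (via fail)
i=8 'd': node 1→18  ** P4@[7:8]
i=9 'b': node 18→11 (via fail)
i=10 'a': node 11→1 (via fail)
i=11 'd': node 1→18  ** P4@[10:11]
i=12 'a': node 18→1 (via fail)
i=13 'd': node 1→18  ** P4@[12:13]
i=14 'e': node 18→6 (via fail)
i=15 'e': node 6→7
i=16 'c': node 7→8
i=17 'd': node 8→9
i=18 'c': node 9→10  ** P1@[14:18]
i=19 'b': node 10→11 (via fail)
i=20 'e': node 11→12
i=21 'e': node 12→13
i=22 'd': node 13→14  ** P2@[19:22]
i=23 'b': node 14→11 (via fail)
i=24 'e': node 11→12
i=25 'e': node 12→13
i=26 'd': node 13→14  ** P2@[23:26]
i=27 'a': node 14→1 (via fail)
i=28 'b': node 1→11 (via fail)
i=29 'e': node 11→12
i=30 'e': node 12→13
i=31 'd': node 13→14  ** P2@[28:31]
i=32 'b': node 14→11 (via fail)
i=33 'c': node 11→0 (via fail)
i=34 'b': node 0→11
i=35 'd': node 11→15
i=36 'd': node 15→16
i=37 'a': node 16→17  ** P3@[34:37]
i=38 'c': node 17→0 (via fail)
i=39 'c': node 0→0
i=40 'b': node 0→11
i=41 'c': node 11→0 (via fail)
i=42 'e': node 0→6
i=43 'b': node 6→11 (via fail)
i=44 'b': node 11→11 (via fail)
i=45 'a': node 11→1 (via fail)
i=46 'd': node 1→18  ** P4@[45:46]
i=47 'e': node 18→6 (via fail)

All matches (sorted): [[5,0],[5,4],[8,4],[11,4],[13,4],[18,1],[22,2],[26,2],[31,2],[37,3],[46,4]]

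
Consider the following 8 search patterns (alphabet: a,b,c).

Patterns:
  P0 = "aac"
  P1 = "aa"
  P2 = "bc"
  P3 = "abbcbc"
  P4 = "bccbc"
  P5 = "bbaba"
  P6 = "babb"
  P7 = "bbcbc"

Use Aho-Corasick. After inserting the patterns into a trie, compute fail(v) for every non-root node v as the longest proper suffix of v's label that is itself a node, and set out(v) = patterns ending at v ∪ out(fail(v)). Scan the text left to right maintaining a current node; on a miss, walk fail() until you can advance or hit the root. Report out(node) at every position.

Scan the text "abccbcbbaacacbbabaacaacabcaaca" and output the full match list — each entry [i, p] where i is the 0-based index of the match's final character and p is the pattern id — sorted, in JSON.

Build automaton:
Trie (insert patterns):
  0='ε' goto a→1 b→4
  1='a' goto a→2 b→6
  2='aa' goto c→3  ←P1
  3='aac' goto ·  ←P0
  4='b' goto a→18 b→14 c→5
  5='bc' goto c→11  ←P2
  6='ab' goto b→7
  7='abb' goto c→8
  8='abbc' goto b→9
  9='abbcb' goto c→10
  10='abbcbc' goto ·  ←P3
  11='bcc' goto b→12
  12='bccb' goto c→13
  13='bccbc' goto ·  ←P4
  14='bb' goto a→15 c→21
  15='bba' goto b→16
  16='bbab' goto a→17
  17='bbaba' goto ·  ←P5
  18='ba' goto b→19
  19='bab' goto b→20
  20='babb' goto ·  ←P6
  21='bbc' goto b→22
  22='bbcb' goto c→23
  23='bbcbc' goto ·  ←P7

Failure links (BFS by depth):
  n1('a'): parent n0 fail=0; on 'a' 0 → fail=0;  out ∅∪∅=∅
  n4('b'): parent n0 fail=0; on 'b' 0 → fail=0;  out ∅∪∅=∅
  n2('aa'): parent n1 fail=0; on 'a' 0 → fail=1;  out {1}∪∅={1}
  n5('bc'): parent n4 fail=0; on 'c' 0 → fail=0;  out {2}∪∅={2}
  n6('ab'): parent n1 fail=0; on 'b' 0 → fail=4;  out ∅∪∅=∅
  n14('bb'): parent n4 fail=0; on 'b' 0 → fail=4;  out ∅∪∅=∅
  n18('ba'): parent n4 fail=0; on 'a' 0 → fail=1;  out ∅∪∅=∅
  n3('aac'): parent n2 fail=1; on 'c' 1→0 → fail=0;  out {0}∪∅={0}
  n7('abb'): parent n6 fail=4; on 'b' 4 → fail=14;  out ∅∪∅=∅
  n11('bcc'): parent n5 fail=0; on 'c' 0 → fail=0;  out ∅∪∅=∅
  n15('bba'): parent n14 fail=4; on 'a' 4 → fail=18;  out ∅∪∅=∅
  n19('bab'): parent n18 fail=1; on 'b' 1 → fail=6;  out ∅∪∅=∅
  n21('bbc'): parent n14 fail=4; on 'c' 4 → fail=5;  out ∅∪{2}={2}
  n8('abbc'): parent n7 fail=14; on 'c' 14 → fail=21;  out ∅∪{2}={2}
  n12('bccb'): parent n11 fail=0; on 'b' 0 → fail=4;  out ∅∪∅=∅
  n16('bbab'): parent n15 fail=18; on 'b' 18 → fail=19;  out ∅∪∅=∅
  n20('babb'): parent n19 fail=6; on 'b' 6 → fail=7;  out {6}∪∅={6}
  n22('bbcb'): parent n21 fail=5; on 'b' 5→0 → fail=4;  out ∅∪∅=∅
  n9('abbcb'): parent n8 fail=21; on 'b' 21 → fail=22;  out ∅∪∅=∅
  n13('bccbc'): parent n12 fail=4; on 'c' 4 → fail=5;  out {4}∪{2}={2,4}
  n17('bbaba'): parent n16 fail=19; on 'a' 19→6→4 → fail=18;  out {5}∪∅={5}
  n23('bbcbc'): parent n22 fail=4; on 'c' 4 → fail=5;  out {7}∪{2}={2,7}
  n10('abbcbc'): parent n9 fail=22; on 'c' 22 → fail=23;  out {3}∪{2,7}={2,3,7}

Run:
i=0 'a': node 0→1
i=1 'b': node 1→6
i=2 'c': node 6→5 (via fail)  → match P2@[1:2]
i=3 'c': node 5→11
i=4 'b': node 11→12
i=5 'c': node 12→13  → match P2@[4:5],P4@[1:5]
i=6 'b': node 13→4 (via fail)
i=7 'b': node 4→14
i=8 'a': node 14→15
i=9 'a': node 15→2 (via fail)  → match P1@[8:9]
i=10 'c': node 2→3  → match P0@[8:10]
i=11 'a': node 3→1 (via fail)
i=12 'c': node 1→0 (via fail)
i=13 'b': node 0→4
i=14 'b': node 4→14
i=15 'a': node 14→15
i=16 'b': node 15→16
i=17 'a': node 16→17  → match P5@[13:17]
i=18 'a': node 17→2 (via fail)  → match P1@[17:18]
i=19 'c': node 2→3  → match P0@[17:19]
i=20 'a': node 3→1 (via fail)
i=21 'a': node 1→2  → match P1@[20:21]
i=22 'c': node 2→3  → match P0@[20:22]
i=23 'a': node 3→1 (via fail)
i=24 'b': node 1→6
i=25 'c': node 6→5 (via fail)  → match P2@[24:25]
i=26 'a': node 5→1 (via fail)
i=27 'a': node 1→2  → match P1@[26:27]
i=28 'c': node 2→3  → match P0@[26:28]
i=29 'a': node 3→1 (via fail)

Result: [[2,2],[5,2],[5,4],[9,1],[10,0],[17,5],[18,1],[19,0],[21,1],[22,0],[25,2],[27,1],[28,0]]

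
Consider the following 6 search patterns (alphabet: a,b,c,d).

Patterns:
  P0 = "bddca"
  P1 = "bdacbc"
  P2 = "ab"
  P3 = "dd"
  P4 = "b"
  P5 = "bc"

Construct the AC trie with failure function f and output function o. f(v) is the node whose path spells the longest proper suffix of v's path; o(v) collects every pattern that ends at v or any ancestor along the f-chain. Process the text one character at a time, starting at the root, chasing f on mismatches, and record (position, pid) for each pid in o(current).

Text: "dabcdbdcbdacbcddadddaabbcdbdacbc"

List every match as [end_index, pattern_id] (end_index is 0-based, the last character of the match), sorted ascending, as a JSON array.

Build automaton:
Trie (insert patterns):
  n0 'ε': a→10 b→1 d→12
  n1 'b': c→14 d→2  [P4 ends]
  n2 'bd': a→6 d→3
  n3 'bdd': c→4
  n4 'bddc': a→5
  n5 'bddca': ·  [P0 ends]
  n6 'bda': c→7
  n7 'bdac': b→8
  n8 'bdacb': c→9
  n9 'bdacbc': ·  [P1 ends]
  n10 'a': b→11
  n11 'ab': ·  [P2 ends]
  n12 'd': d→13
  n13 'dd': ·  [P3 ends]
  n14 'bc': ·  [P5 ends]

BFS fail/out derivation:
  fail(1) 'b': from fail(0)=0 chase 'b': 0 ⇒ 0;  out={4}∪out(0)={4}
  fail(10) 'a': from fail(0)=0 chase 'a': 0 ⇒ 0;  out=∅∪out(0)=∅
  fail(12) 'd': from fail(0)=0 chase 'd': 0 ⇒ 0;  out=∅∪out(0)=∅
  fail(2) 'bd': from fail(1)=0 chase 'd': 0 ⇒ 12;  out=∅∪out(12)=∅
  fail(11) 'ab': from fail(10)=0 chase 'b': 0 ⇒ 1;  out={2}∪out(1)={2,4}
  fail(13) 'dd': from fail(12)=0 chase 'd': 0 ⇒ 12;  out={3}∪out(12)={3}
  fail(14) 'bc': from fail(1)=0 chase 'c': 0 ⇒ 0;  out={5}∪out(0)={5}
  fail(3) 'bdd': from fail(2)=12 chase 'd': 12 ⇒ 13;  out=∅∪out(13)={3}
  fail(6) 'bda': from fail(2)=12 chase 'a': 12→0 ⇒ 10;  out=∅∪out(10)=∅
  fail(4) 'bddc': from fail(3)=13 chase 'c': 13→12→0 ⇒ 0;  out=∅∪out(0)=∅
  fail(7) 'bdac': from fail(6)=10 chase 'c': 10→0 ⇒ 0;  out=∅∪out(0)=∅
  fail(5) 'bddca': from fail(4)=0 chase 'a': 0 ⇒ 10;  out={0}∪out(10)={0}
  fail(8) 'bdacb': from fail(7)=0 chase 'b': 0 ⇒ 1;  out=∅∪out(1)={4}
  fail(9) 'bdacbc': from fail(8)=1 chase 'c': 1 ⇒ 14;  out={1}∪out(14)={1,5}

Scan:
pos 0 'd': at 12
pos 1 'a': at 10 ·f
pos 2 'b': at 11  → match P2@[1:2],P4@[2:2]
pos 3 'c': at 14 ·f  → match P5@[2:3]
pos 4 'd': at 12 ·f
pos 5 'b': at 1 ·f  → match P4@[5:5]
pos 6 'd': at 2
pos 7 'c': at 0 ·f
pos 8 'b': at 1  → match P4@[8:8]
pos 9 'd': at 2
pos 10 'a': at 6
pos 11 'c': at 7
pos 12 'b': at 8  → match P4@[12:12]
pos 13 'c': at 9  → match P1@[8:13],P5@[12:13]
pos 14 'd': at 12 ·f
pos 15 'd': at 13  → match P3@[14:15]
pos 16 'a': at 10 ·f
pos 17 'd': at 12 ·f
pos 18 'd': at 13  → match P3@[17:18]
pos 19 'd': at 13 ·f  → match P3@[18:19]
pos 20 'a': at 10 ·f
pos 21 'a': at 10 ·f
pos 22 'b': at 11  → match P2@[21:22],P4@[22:22]
pos 23 'b': at 1 ·f  → match P4@[23:23]
pos 24 'c': at 14  → match P5@[23:24]
pos 25 'd': at 12 ·f
pos 26 'b': at 1 ·f  → match P4@[26:26]
pos 27 'd': at 2
pos 28 'a': at 6
pos 29 'c': at 7
pos 30 'b': at 8  → match P4@[30:30]
pos 31 'c': at 9  → match P1@[26:31],P5@[30:31]

All matches (sorted): [[2,2],[2,4],[3,5],[5,4],[8,4],[12,4],[13,1],[13,5],[15,3],[18,3],[19,3],[22,2],[22,4],[23,4],[24,5],[26,4],[30,4],[31,1],[31,5]]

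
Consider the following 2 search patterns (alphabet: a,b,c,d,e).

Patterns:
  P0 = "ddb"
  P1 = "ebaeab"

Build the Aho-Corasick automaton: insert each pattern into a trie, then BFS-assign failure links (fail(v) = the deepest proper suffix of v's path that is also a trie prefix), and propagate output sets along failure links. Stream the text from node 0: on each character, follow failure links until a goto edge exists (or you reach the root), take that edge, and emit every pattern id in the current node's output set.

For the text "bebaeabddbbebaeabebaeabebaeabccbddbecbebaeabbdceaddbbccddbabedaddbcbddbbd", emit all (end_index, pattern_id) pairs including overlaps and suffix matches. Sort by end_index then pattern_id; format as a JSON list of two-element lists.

Construct AC machine:
Trie (insert patterns):
  0='ε' goto d→1 e→4
  1='d' goto d→2
  2='dd' goto b→3
  3='ddb' goto ·  [P0 ends]
  4='e' goto b→5
  5='eb' goto a→6
  6='eba' goto e→7
  7='ebae' goto a→8
  8='ebaea' goto b→9
  9='ebaeab' goto ·  [P1 ends]

BFS fail/out derivation:
  fail(1) 'd': from fail(0)=0 chase 'd': 0 ⇒ 0;  out=∅∪out(0)=∅
  fail(4) 'e': from fail(0)=0 chase 'e': 0 ⇒ 0;  out=∅∪out(0)=∅
  fail(2) 'dd': from fail(1)=0 chase 'd': 0 ⇒ 1;  out=∅∪out(1)=∅
  fail(5) 'eb': from fail(4)=0 chase 'b': 0 ⇒ 0;  out=∅∪out(0)=∅
  fail(3) 'ddb': from fail(2)=1 chase 'b': 1→0 ⇒ 0;  out={0}∪out(0)={0}
  fail(6) 'eba': from fail(5)=0 chase 'a': 0 ⇒ 0;  out=∅∪out(0)=∅
  fail(7) 'ebae': from fail(6)=0 chase 'e': 0 ⇒ 4;  out=∅∪out(4)=∅
  fail(8) 'ebaea': from fail(7)=4 chase 'a': 4→0 ⇒ 0;  out=∅∪out(0)=∅
  fail(9) 'ebaeab': from fail(8)=0 chase 'b': 0 ⇒ 0;  out={1}∪out(0)={1}

Run:
[0] read 'b'  n0⇒n0
[1] read 'e'  n0⇒n4
[2] read 'b'  n4⇒n5
[3] read 'a'  n5⇒n6
[4] read 'e'  n6⇒n7
[5] read 'a'  n7⇒n8
[6] read 'b'  n8⇒n9  emit P1@[1:6]
[7] read 'd'  n9⇒n1 (via fail)
[8] read 'd'  n1⇒n2
[9] read 'b'  n2⇒n3  emit P0@[7:9]
[10] read 'b'  n3⇒n0 (via fail)
[11] read 'e'  n0⇒n4
[12] read 'b'  n4⇒n5
[13] read 'a'  n5⇒n6
[14] read 'e'  n6⇒n7
[15] read 'a'  n7⇒n8
[16] read 'b'  n8⇒n9  emit P1@[11:16]
[17] read 'e'  n9⇒n4 (via fail)
[18] read 'b'  n4⇒n5
[19] read 'a'  n5⇒n6
[20] read 'e'  n6⇒n7
[21] read 'a'  n7⇒n8
[22] read 'b'  n8⇒n9  emit P1@[17:22]
[23] read 'e'  n9⇒n4 (via fail)
[24] read 'b'  n4⇒n5
[25] read 'a'  n5⇒n6
[26] read 'e'  n6⇒n7
[27] read 'a'  n7⇒n8
[28] read 'b'  n8⇒n9  emit P1@[23:28]
[29] read 'c'  n9⇒n0 (via fail)
[30] read 'c'  n0⇒n0
[31] read 'b'  n0⇒n0
[32] read 'd'  n0⇒n1
[33] read 'd'  n1⇒n2
[34] read 'b'  n2⇒n3  emit P0@[32:34]
[35] read 'e'  n3⇒n4 (via fail)
[36] read 'c'  n4⇒n0 (via fail)
[37] read 'b'  n0⇒n0
[38] read 'e'  n0⇒n4
[39] read 'b'  n4⇒n5
[40] read 'a'  n5⇒n6
[41] read 'e'  n6⇒n7
[42] read 'a'  n7⇒n8
[43] read 'b'  n8⇒n9  emit P1@[38:43]
[44] read 'b'  n9⇒n0 (via fail)
[45] read 'd'  n0⇒n1
[46] read 'c'  n1⇒n0 (via fail)
[47] read 'e'  n0⇒n4
[48] read 'a'  n4⇒n0 (via fail)
[49] read 'd'  n0⇒n1
[50] read 'd'  n1⇒n2
[51] read 'b'  n2⇒n3  emit P0@[49:51]
[52] read 'b'  n3⇒n0 (via fail)
[53] read 'c'  n0⇒n0
[54] read 'c'  n0⇒n0
[55] read 'd'  n0⇒n1
[56] read 'd'  n1⇒n2
[57] read 'b'  n2⇒n3  emit P0@[55:57]
[58] read 'a'  n3⇒n0 (via fail)
[59] read 'b'  n0⇒n0
[60] read 'e'  n0⇒n4
[61] read 'd'  n4⇒n1 (via fail)
[62] read 'a'  n1⇒n0 (via fail)
[63] read 'd'  n0⇒n1
[64] read 'd'  n1⇒n2
[65] read 'b'  n2⇒n3  emit P0@[63:65]
[66] read 'c'  n3⇒n0 (via fail)
[67] read 'b'  n0⇒n0
[68] read 'd'  n0⇒n1
[69] read 'd'  n1⇒n2
[70] read 'b'  n2⇒n3  emit P0@[68:70]
[71] read 'b'  n3⇒n0 (via fail)
[72] read 'd'  n0⇒n1

Result: [[6,1],[9,0],[16,1],[22,1],[28,1],[34,0],[43,1],[51,0],[57,0],[65,0],[70,0]]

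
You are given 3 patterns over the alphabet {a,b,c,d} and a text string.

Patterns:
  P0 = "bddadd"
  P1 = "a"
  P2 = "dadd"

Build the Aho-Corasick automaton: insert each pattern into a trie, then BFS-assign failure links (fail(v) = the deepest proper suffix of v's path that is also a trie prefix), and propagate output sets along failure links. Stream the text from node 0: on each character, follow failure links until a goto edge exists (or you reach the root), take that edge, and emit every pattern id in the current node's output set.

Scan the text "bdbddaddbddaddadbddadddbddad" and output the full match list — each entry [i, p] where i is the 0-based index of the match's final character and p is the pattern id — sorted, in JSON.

Construct AC machine:
Trie (insert patterns):
  n0 'ε': a→7 b→1 d→8
  n1 'b': d→2
  n2 'bd': d→3
  n3 'bdd': a→4
  n4 'bdda': d→5
  n5 'bddad': d→6
  n6 'bddadd': ·  ←P0
  n7 'a': ·  ←P1
  n8 'd': a→9
  n9 'da': d→10
  n10 'dad': d→11
  n11 'dadd': ·  ←P2

Failure links (BFS by depth):
  n1('b'): parent n0 fail=0; on 'b' 0 → fail=0;  out ∅∪∅=∅
  n7('a'): parent n0 fail=0; on 'a' 0 → fail=0;  out {1}∪∅={1}
  n8('d'): parent n0 fail=0; on 'd' 0 → fail=0;  out ∅∪∅=∅
  n2('bd'): parent n1 fail=0; on 'd' 0 → fail=8;  out ∅∪∅=∅
  n9('da'): parent n8 fail=0; on 'a' 0 → fail=7;  out ∅∪{1}={1}
  n3('bdd'): parent n2 fail=8; on 'd' 8→0 → fail=8;  out ∅∪∅=∅
  n10('dad'): parent n9 fail=7; on 'd' 7→0 → fail=8;  out ∅∪∅=∅
  n4('bdda'): parent n3 fail=8; on 'a' 8 → fail=9;  out ∅∪{1}={1}
  n11('dadd'): parent n10 fail=8; on 'd' 8→0 → fail=8;  out {2}∪∅={2}
  n5('bddad'): parent n4 fail=9; on 'd' 9 → fail=10;  out ∅∪∅=∅
  n6('bddadd'): parent n5 fail=10; on 'd' 10 → fail=11;  out {0}∪{2}={0,2}

Run:
[0] read 'b'  n0⇒n1
[1] read 'd'  n1⇒n2
[2] read 'b'  n2⇒n1 (via fail)
[3] read 'd'  n1⇒n2
[4] read 'd'  n2⇒n3
[5] read 'a'  n3⇒n4  → match P1@[5:5]
[6] read 'd'  n4⇒n5
[7] read 'd'  n5⇒n6  → match P0@[2:7],P2@[4:7]
[8] read 'b'  n6⇒n1 (via fail)
[9] read 'd'  n1⇒n2
[10] read 'd'  n2⇒n3
[11] read 'a'  n3⇒n4  → match P1@[11:11]
[12] read 'd'  n4⇒n5
[13] read 'd'  n5⇒n6  → match P0@[8:13],P2@[10:13]
[14] read 'a'  n6⇒n9 (via fail)  → match P1@[14:14]
[15] read 'd'  n9⇒n10
[16] read 'b'  n10⇒n1 (via fail)
[17] read 'd'  n1⇒n2
[18] read 'd'  n2⇒n3
[19] read 'a'  n3⇒n4  → match P1@[19:19]
[20] read 'd'  n4⇒n5
[21] read 'd'  n5⇒n6  → match P0@[16:21],P2@[18:21]
[22] read 'd'  n6⇒n8 (via fail)
[23] read 'b'  n8⇒n1 (via fail)
[24] read 'd'  n1⇒n2
[25] read 'd'  n2⇒n3
[26] read 'a'  n3⇒n4  → match P1@[26:26]
[27] read 'd'  n4⇒n5

Matches: [[5,1],[7,0],[7,2],[11,1],[13,0],[13,2],[14,1],[19,1],[21,0],[21,2],[26,1]]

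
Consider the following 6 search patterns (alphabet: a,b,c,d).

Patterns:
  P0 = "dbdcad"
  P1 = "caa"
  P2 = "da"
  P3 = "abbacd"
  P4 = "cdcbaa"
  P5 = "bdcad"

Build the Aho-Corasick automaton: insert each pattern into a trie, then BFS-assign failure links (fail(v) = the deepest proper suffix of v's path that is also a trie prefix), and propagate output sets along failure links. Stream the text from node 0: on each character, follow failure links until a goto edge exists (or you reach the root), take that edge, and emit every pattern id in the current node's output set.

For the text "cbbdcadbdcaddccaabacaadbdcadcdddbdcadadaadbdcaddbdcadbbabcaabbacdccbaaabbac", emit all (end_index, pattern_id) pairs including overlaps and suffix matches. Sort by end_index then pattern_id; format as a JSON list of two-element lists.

Build automaton:
Trie (insert patterns):
  n0 'ε': a→11 b→22 c→7 d→1
  n1 'd': a→10 b→2
  n2 'db': d→3
  n3 'dbd': c→4
  n4 'dbdc': a→5
  n5 'dbdca': d→6
  n6 'dbdcad': ·  [P0 ends]
  n7 'c': a→8 d→17
  n8 'ca': a→9
  n9 'caa': ·  [P1 ends]
  n10 'da': ·  [P2 ends]
  n11 'a': b→12
  n12 'ab': b→13
  n13 'abb': a→14
  n14 'abba': c→15
  n15 'abbac': d→16
  n16 'abbacd': ·  [P3 ends]
  n17 'cd': c→18
  n18 'cdc': b→19
  n19 'cdcb': a→20
  n20 'cdcba': a→21
  n21 'cdcbaa': ·  [P4 ends]
  n22 'b': d→23
  n23 'bd': c→24
  n24 'bdc': a→25
  n25 'bdca': d→26
  n26 'bdcad': ·  [P5 ends]

BFS fail/out derivation:
  fail(1) 'd': from fail(0)=0 chase 'd': 0 ⇒ 0;  out=∅∪out(0)=∅
  fail(7) 'c': from fail(0)=0 chase 'c': 0 ⇒ 0;  out=∅∪out(0)=∅
  fail(11) 'a': from fail(0)=0 chase 'a': 0 ⇒ 0;  out=∅∪out(0)=∅
  fail(22) 'b': from fail(0)=0 chase 'b': 0 ⇒ 0;  out=∅∪out(0)=∅
  fail(2) 'db': from fail(1)=0 chase 'b': 0 ⇒ 22;  out=∅∪out(22)=∅
  fail(8) 'ca': from fail(7)=0 chase 'a': 0 ⇒ 11;  out=∅∪out(11)=∅
  fail(10) 'da': from fail(1)=0 chase 'a': 0 ⇒ 11;  out={2}∪out(11)={2}
  fail(12) 'ab': from fail(11)=0 chase 'b': 0 ⇒ 22;  out=∅∪out(22)=∅
  fail(17) 'cd': from fail(7)=0 chase 'd': 0 ⇒ 1;  out=∅∪out(1)=∅
  fail(23) 'bd': from fail(22)=0 chase 'd': 0 ⇒ 1;  out=∅∪out(1)=∅
  fail(3) 'dbd': from fail(2)=22 chase 'd': 22 ⇒ 23;  out=∅∪out(23)=∅
  fail(9) 'caa': from fail(8)=11 chase 'a': 11→0 ⇒ 11;  out={1}∪out(11)={1}
  fail(13) 'abb': from fail(12)=22 chase 'b': 22→0 ⇒ 22;  out=∅∪out(22)=∅
  fail(18) 'cdc': from fail(17)=1 chase 'c': 1→0 ⇒ 7;  out=∅∪out(7)=∅
  fail(24) 'bdc': from fail(23)=1 chase 'c': 1→0 ⇒ 7;  out=∅∪out(7)=∅
  fail(4) 'dbdc': from fail(3)=23 chase 'c': 23 ⇒ 24;  out=∅∪out(24)=∅
  fail(14) 'abba': from fail(13)=22 chase 'a': 22→0 ⇒ 11;  out=∅∪out(11)=∅
  fail(19) 'cdcb': from fail(18)=7 chase 'b': 7→0 ⇒ 22;  out=∅∪out(22)=∅
  fail(25) 'bdca': from fail(24)=7 chase 'a': 7 ⇒ 8;  out=∅∪out(8)=∅
  fail(5) 'dbdca': from fail(4)=24 chase 'a': 24 ⇒ 25;  out=∅∪out(25)=∅
  fail(15) 'abbac': from fail(14)=11 chase 'c': 11→0 ⇒ 7;  out=∅∪out(7)=∅
  fail(20) 'cdcba': from fail(19)=22 chase 'a': 22→0 ⇒ 11;  out=∅∪out(11)=∅
  fail(26) 'bdcad': from fail(25)=8 chase 'd': 8→11→0 ⇒ 1;  out={5}∪out(1)={5}
  fail(6) 'dbdcad': from fail(5)=25 chase 'd': 25 ⇒ 26;  out={0}∪out(26)={0,5}
  fail(16) 'abbacd': from fail(15)=7 chase 'd': 7 ⇒ 17;  out={3}∪out(17)={3}
  fail(21) 'cdcbaa': from fail(20)=11 chase 'a': 11→0 ⇒ 11;  out={4}∪out(11)={4}

Text stream:
pos 0 'c': at 7
pos 1 'b': at 22 (via fail)
pos 2 'b': at 22 (via fail)
pos 3 'd': at 23
pos 4 'c': at 24
pos 5 'a': at 25
pos 6 'd': at 26  ** P5@[2:6]
pos 7 'b': at 2 (via fail)
pos 8 'd': at 3
pos 9 'c': at 4
pos 10 'a': at 5
pos 11 'd': at 6  ** P0@[6:11],P5@[7:11]
pos 12 'd': at 1 (via fail)
pos 13 'c': at 7 (via fail)
pos 14 'c': at 7 (via fail)
pos 15 'a': at 8
pos 16 'a': at 9  ** P1@[14:16]
pos 17 'b': at 12 (via fail)
pos 18 'a': at 11 (via fail)
pos 19 'c': at 7 (via fail)
pos 20 'a': at 8
pos 21 'a': at 9  ** P1@[19:21]
pos 22 'd': at 1 (via fail)
pos 23 'b': at 2
pos 24 'd': at 3
pos 25 'c': at 4
pos 26 'a': at 5
pos 27 'd': at 6  ** P0@[22:27],P5@[23:27]
pos 28 'c': at 7 (via fail)
pos 29 'd': at 17
pos 30 'd': at 1 (via fail)
pos 31 'd': at 1 (via fail)
pos 32 'b': at 2
pos 33 'd': at 3
pos 34 'c': at 4
pos 35 'a': at 5
pos 36 'd': at 6  ** P0@[31:36],P5@[32:36]
pos 37 'a': at 10 (via fail)  ** P2@[36:37]
pos 38 'd': at 1 (via fail)
pos 39 'a': at 10  ** P2@[38:39]
pos 40 'a': at 11 (via fail)
pos 41 'd': at 1 (via fail)
pos 42 'b': at 2
pos 43 'd': at 3
pos 44 'c': at 4
pos 45 'a': at 5
pos 46 'd': at 6  ** P0@[41:46],P5@[42:46]
pos 47 'd': at 1 (via fail)
pos 48 'b': at 2
pos 49 'd': at 3
pos 50 'c': at 4
pos 51 'a': at 5
pos 52 'd': at 6  ** P0@[47:52],P5@[48:52]
pos 53 'b': at 2 (via fail)
pos 54 'b': at 22 (via fail)
pos 55 'a': at 11 (via fail)
pos 56 'b': at 12
pos 57 'c': at 7 (via fail)
pos 58 'a': at 8
pos 59 'a': at 9  ** P1@[57:59]
pos 60 'b': at 12 (via fail)
pos 61 'b': at 13
pos 62 'a': at 14
pos 63 'c': at 15
pos 64 'd': at 16  ** P3@[59:64]
pos 65 'c': at 18 (via fail)
pos 66 'c': at 7 (via fail)
pos 67 'b': at 22 (via fail)
pos 68 'a': at 11 (via fail)
pos 69 'a': at 11 (via fail)
pos 70 'a': at 11 (via fail)
pos 71 'b': at 12
pos 72 'b': at 13
pos 73 'a': at 14
pos 74 'c': at 15

Matches: [[6,5],[11,0],[11,5],[16,1],[21,1],[27,0],[27,5],[36,0],[36,5],[37,2],[39,2],[46,0],[46,5],[52,0],[52,5],[59,1],[64,3]]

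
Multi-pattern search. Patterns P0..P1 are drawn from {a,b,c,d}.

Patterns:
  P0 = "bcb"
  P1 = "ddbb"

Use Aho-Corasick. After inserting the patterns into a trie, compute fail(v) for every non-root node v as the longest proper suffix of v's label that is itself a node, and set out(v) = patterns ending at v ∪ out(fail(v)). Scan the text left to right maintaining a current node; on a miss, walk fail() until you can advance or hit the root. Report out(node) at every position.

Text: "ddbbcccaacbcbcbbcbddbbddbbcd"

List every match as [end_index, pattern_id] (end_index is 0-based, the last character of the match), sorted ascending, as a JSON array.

Construct AC machine:
Trie (insert patterns):
  n0 'ε': b→1 d→4
  n1 'b': c→2
  n2 'bc': b→3
  n3 'bcb': ·  [P0 ends]
  n4 'd': d→5
  n5 'dd': b→6
  n6 'ddb': b→7
  n7 'ddbb': ·  [P1 ends]

Failure links (BFS by depth):
  n1('b'): parent n0 fail=0; on 'b' 0 → fail=0;  out ∅∪∅=∅
  n4('d'): parent n0 fail=0; on 'd' 0 → fail=0;  out ∅∪∅=∅
  n2('bc'): parent n1 fail=0; on 'c' 0 → fail=0;  out ∅∪∅=∅
  n5('dd'): parent n4 fail=0; on 'd' 0 → fail=4;  out ∅∪∅=∅
  n3('bcb'): parent n2 fail=0; on 'b' 0 → fail=1;  out {0}∪∅={0}
  n6('ddb'): parent n5 fail=4; on 'b' 4→0 → fail=1;  out ∅∪∅=∅
  n7('ddbb'): parent n6 fail=1; on 'b' 1→0 → fail=1;  out {1}∪∅={1}

Run:
pos 0 'd': at 4
pos 1 'd': at 5
pos 2 'b': at 6
pos 3 'b': at 7  emit P1@[0:3]
pos 4 'c': at 2 (via fail)
pos 5 'c': at 0 (via fail)
pos 6 'c': at 0
pos 7 'a': at 0
pos 8 'a': at 0
pos 9 'c': at 0
pos 10 'b': at 1
pos 11 'c': at 2
pos 12 'b': at 3  emit P0@[10:12]
pos 13 'c': at 2 (via fail)
pos 14 'b': at 3  emit P0@[12:14]
pos 15 'b': at 1 (via fail)
pos 16 'c': at 2
pos 17 'b': at 3  emit P0@[15:17]
pos 18 'd': at 4 (via fail)
pos 19 'd': at 5
pos 20 'b': at 6
pos 21 'b': at 7  emit P1@[18:21]
pos 22 'd': at 4 (via fail)
pos 23 'd': at 5
pos 24 'b': at 6
pos 25 'b': at 7  emit P1@[22:25]
pos 26 'c': at 2 (via fail)
pos 27 'd': at 4 (via fail)

Matches: [[3,1],[12,0],[14,0],[17,0],[21,1],[25,1]]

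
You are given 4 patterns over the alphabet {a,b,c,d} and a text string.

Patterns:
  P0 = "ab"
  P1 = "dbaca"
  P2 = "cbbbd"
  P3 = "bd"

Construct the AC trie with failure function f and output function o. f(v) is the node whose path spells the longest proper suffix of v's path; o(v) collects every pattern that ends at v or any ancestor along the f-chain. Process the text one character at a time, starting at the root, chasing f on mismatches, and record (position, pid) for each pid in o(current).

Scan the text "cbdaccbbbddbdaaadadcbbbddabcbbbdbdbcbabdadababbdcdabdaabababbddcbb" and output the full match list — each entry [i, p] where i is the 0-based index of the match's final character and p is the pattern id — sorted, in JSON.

Build automaton:
Trie nodes:
  n0 'ε': a→1 b→13 c→8 d→3
  n1 'a': b→2
  n2 'ab': ·  ←P0
  n3 'd': b→4
  n4 'db': a→5
  n5 'dba': c→6
  n6 'dbac': a→7
  n7 'dbaca': ·  ←P1
  n8 'c': b→9
  n9 'cb': b→10
  n10 'cbb': b→11
  n11 'cbbb': d→12
  n12 'cbbbd': ·  ←P2
  n13 'b': d→14
  n14 'bd': ·  ←P3

BFS fail/out derivation:
  fail(1) 'a': from fail(0)=0 chase 'a': 0 ⇒ 0;  out=∅∪out(0)=∅
  fail(3) 'd': from fail(0)=0 chase 'd': 0 ⇒ 0;  out=∅∪out(0)=∅
  fail(8) 'c': from fail(0)=0 chase 'c': 0 ⇒ 0;  out=∅∪out(0)=∅
  fail(13) 'b': from fail(0)=0 chase 'b': 0 ⇒ 0;  out=∅∪out(0)=∅
  fail(2) 'ab': from fail(1)=0 chase 'b': 0 ⇒ 13;  out={0}∪out(13)={0}
  fail(4) 'db': from fail(3)=0 chase 'b': 0 ⇒ 13;  out=∅∪out(13)=∅
  fail(9) 'cb': from fail(8)=0 chase 'b': 0 ⇒ 13;  out=∅∪out(13)=∅
  fail(14) 'bd': from fail(13)=0 chase 'd': 0 ⇒ 3;  out={3}∪out(3)={3}
  fail(5) 'dba': from fail(4)=13 chase 'a': 13→0 ⇒ 1;  out=∅∪out(1)=∅
  fail(10) 'cbb': from fail(9)=13 chase 'b': 13→0 ⇒ 13;  out=∅∪out(13)=∅
  fail(6) 'dbac': from fail(5)=1 chase 'c': 1→0 ⇒ 8;  out=∅∪out(8)=∅
  fail(11) 'cbbb': from fail(10)=13 chase 'b': 13→0 ⇒ 13;  out=∅∪out(13)=∅
  fail(7) 'dbaca': from fail(6)=8 chase 'a': 8→0 ⇒ 1;  out={1}∪out(1)={1}
  fail(12) 'cbbbd': from fail(11)=13 chase 'd': 13 ⇒ 14;  out={2}∪out(14)={2,3}

Text stream:
pos 0 'c': at 8
pos 1 'b': at 9
pos 2 'd': at 14 ·f  → match P3@[1:2]
pos 3 'a': at 1 ·f
pos 4 'c': at 8 ·f
pos 5 'c': at 8 ·f
pos 6 'b': at 9
pos 7 'b': at 10
pos 8 'b': at 11
pos 9 'd': at 12  → match P2@[5:9],P3@[8:9]
pos 10 'd': at 3 ·f
pos 11 'b': at 4
pos 12 'd': at 14 ·f  → match P3@[11:12]
pos 13 'a': at 1 ·f
pos 14 'a': at 1 ·f
pos 15 'a': at 1 ·f
pos 16 'd': at 3 ·f
pos 17 'a': at 1 ·f
pos 18 'd': at 3 ·f
pos 19 'c': at 8 ·f
pos 20 'b': at 9
pos 21 'b': at 10
pos 22 'b': at 11
pos 23 'd': at 12  → match P2@[19:23],P3@[22:23]
pos 24 'd': at 3 ·f
pos 25 'a': at 1 ·f
pos 26 'b': at 2  → match P0@[25:26]
pos 27 'c': at 8 ·f
pos 28 'b': at 9
pos 29 'b': at 10
pos 30 'b': at 11
pos 31 'd': at 12  → match P2@[27:31],P3@[30:31]
pos 32 'b': at 4 ·f
pos 33 'd': at 14 ·f  → match P3@[32:33]
pos 34 'b': at 4 ·f
pos 35 'c': at 8 ·f
pos 36 'b': at 9
pos 37 'a': at 1 ·f
pos 38 'b': at 2  → match P0@[37:38]
pos 39 'd': at 14 ·f  → match P3@[38:39]
pos 40 'a': at 1 ·f
pos 41 'd': at 3 ·f
pos 42 'a': at 1 ·f
pos 43 'b': at 2  → match P0@[42:43]
pos 44 'a': at 1 ·f
pos 45 'b': at 2  → match P0@[44:45]
pos 46 'b': at 13 ·f
pos 47 'd': at 14  → match P3@[46:47]
pos 48 'c': at 8 ·f
pos 49 'd': at 3 ·f
pos 50 'a': at 1 ·f
pos 51 'b': at 2  → match P0@[50:51]
pos 52 'd': at 14 ·f  → match P3@[51:52]
pos 53 'a': at 1 ·f
pos 54 'a': at 1 ·f
pos 55 'b': at 2  → match P0@[54:55]
pos 56 'a': at 1 ·f
pos 57 'b': at 2  → match P0@[56:57]
pos 58 'a': at 1 ·f
pos 59 'b': at 2  → match P0@[58:59]
pos 60 'b': at 13 ·f
pos 61 'd': at 14  → match P3@[60:61]
pos 62 'd': at 3 ·f
pos 63 'c': at 8 ·f
pos 64 'b': at 9
pos 65 'b': at 10

Result: [[2,3],[9,2],[9,3],[12,3],[23,2],[23,3],[26,0],[31,2],[31,3],[33,3],[38,0],[39,3],[43,0],[45,0],[47,3],[51,0],[52,3],[55,0],[57,0],[59,0],[61,3]]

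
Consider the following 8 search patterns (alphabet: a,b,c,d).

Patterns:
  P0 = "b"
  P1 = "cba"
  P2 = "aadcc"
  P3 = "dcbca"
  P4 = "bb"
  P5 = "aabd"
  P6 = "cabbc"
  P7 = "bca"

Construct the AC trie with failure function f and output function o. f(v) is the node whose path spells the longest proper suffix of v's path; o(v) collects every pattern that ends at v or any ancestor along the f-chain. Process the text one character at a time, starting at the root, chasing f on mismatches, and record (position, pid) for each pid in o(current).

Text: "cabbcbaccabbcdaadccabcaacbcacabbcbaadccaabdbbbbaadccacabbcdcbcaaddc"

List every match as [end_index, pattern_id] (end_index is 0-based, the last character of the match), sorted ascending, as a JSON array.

Build automaton:
Trie (insert patterns):
  0='ε' goto a→5 b→1 c→2 d→10
  1='b' goto b→15 c→22  ←P0
  2='c' goto a→18 b→3
  3='cb' goto a→4
  4='cba' goto ·  ←P1
  5='a' goto a→6
  6='aa' goto b→16 d→7
  7='aad' goto c→8
  8='aadc' goto c→9
  9='aadcc' goto ·  ←P2
  10='d' goto c→11
  11='dc' goto b→12
  12='dcb' goto c→13
  13='dcbc' goto a→14
  14='dcbca' goto ·  ←P3
  15='bb' goto ·  ←P4
  16='aab' goto d→17
  17='aabd' goto ·  ←P5
  18='ca' goto b→19
  19='cab' goto b→20
  20='cabb' goto c→21
  21='cabbc' goto ·  ←P6
  22='bc' goto a→23
  23='bca' goto ·  ←P7

BFS fail/out derivation:
  n1('b'): parent n0 fail=0; on 'b' 0 → fail=0;  out {0}∪∅={0}
  n2('c'): parent n0 fail=0; on 'c' 0 → fail=0;  out ∅∪∅=∅
  n5('a'): parent n0 fail=0; on 'a' 0 → fail=0;  out ∅∪∅=∅
  n10('d'): parent n0 fail=0; on 'd' 0 → fail=0;  out ∅∪∅=∅
  n3('cb'): parent n2 fail=0; on 'b' 0 → fail=1;  out ∅∪{0}={0}
  n6('aa'): parent n5 fail=0; on 'a' 0 → fail=5;  out ∅∪∅=∅
  n11('dc'): parent n10 fail=0; on 'c' 0 → fail=2;  out ∅∪∅=∅
  n15('bb'): parent n1 fail=0; on 'b' 0 → fail=1;  out {4}∪{0}={0,4}
  n18('ca'): parent n2 fail=0; on 'a' 0 → fail=5;  out ∅∪∅=∅
  n22('bc'): parent n1 fail=0; on 'c' 0 → fail=2;  out ∅∪∅=∅
  n4('cba'): parent n3 fail=1; on 'a' 1→0 → fail=5;  out {1}∪∅={1}
  n7('aad'): parent n6 fail=5; on 'd' 5→0 → fail=10;  out ∅∪∅=∅
  n12('dcb'): parent n11 fail=2; on 'b' 2 → fail=3;  out ∅∪{0}={0}
  n16('aab'): parent n6 fail=5; on 'b' 5→0 → fail=1;  out ∅∪{0}={0}
  n19('cab'): parent n18 fail=5; on 'b' 5→0 → fail=1;  out ∅∪{0}={0}
  n23('bca'): parent n22 fail=2; on 'a' 2 → fail=18;  out {7}∪∅={7}
  n8('aadc'): parent n7 fail=10; on 'c' 10 → fail=11;  out ∅∪∅=∅
  n13('dcbc'): parent n12 fail=3; on 'c' 3→1 → fail=22;  out ∅∪∅=∅
  n17('aabd'): parent n16 fail=1; on 'd' 1→0 → fail=10;  out {5}∪∅={5}
  n20('cabb'): parent n19 fail=1; on 'b' 1 → fail=15;  out ∅∪{0,4}={0,4}
  n9('aadcc'): parent n8 fail=11; on 'c' 11→2→0 → fail=2;  out {2}∪∅={2}
  n14('dcbca'): parent n13 fail=22; on 'a' 22 → fail=23;  out {3}∪{7}={3,7}
  n21('cabbc'): parent n20 fail=15; on 'c' 15→1 → fail=22;  out {6}∪∅={6}

Scan:
[0] read 'c'  n0⇒n2
[1] read 'a'  n2⇒n18
[2] read 'b'  n18⇒n19  → match P0@[2:2]
[3] read 'b'  n19⇒n20  → match P0@[3:3],P4@[2:3]
[4] read 'c'  n20⇒n21  → match P6@[0:4]
[5] read 'b'  n21⇒n3 ·f  → match P0@[5:5]
[6] read 'a'  n3⇒n4  → match P1@[4:6]
[7] read 'c'  n4⇒n2 ·f
[8] read 'c'  n2⇒n2 ·f
[9] read 'a'  n2⇒n18
[10] read 'b'  n18⇒n19  → match P0@[10:10]
[11] read 'b'  n19⇒n20  → match P0@[11:11],P4@[10:11]
[12] read 'c'  n20⇒n21  → match P6@[8:12]
[13] read 'd'  n21⇒n10 ·f
[14] read 'a'  n10⇒n5 ·f
[15] read 'a'  n5⇒n6
[16] read 'd'  n6⇒n7
[17] read 'c'  n7⇒n8
[18] read 'c'  n8⇒n9  → match P2@[14:18]
[19] read 'a'  n9⇒n18 ·f
[20] read 'b'  n18⇒n19  → match P0@[20:20]
[21] read 'c'  n19⇒n22 ·f
[22] read 'a'  n22⇒n23  → match P7@[20:22]
[23] read 'a'  n23⇒n6 ·f
[24] read 'c'  n6⇒n2 ·f
[25] read 'b'  n2⇒n3  → match P0@[25:25]
[26] read 'c'  n3⇒n22 ·f
[27] read 'a'  n22⇒n23  → match P7@[25:27]
[28] read 'c'  n23⇒n2 ·f
[29] read 'a'  n2⇒n18
[30] read 'b'  n18⇒n19  → match P0@[30:30]
[31] read 'b'  n19⇒n20  → match P0@[31:31],P4@[30:31]
[32] read 'c'  n20⇒n21  → match P6@[28:32]
[33] read 'b'  n21⇒n3 ·f  → match P0@[33:33]
[34] read 'a'  n3⇒n4  → match P1@[32:34]
[35] read 'a'  n4⇒n6 ·f
[36] read 'd'  n6⇒n7
[37] read 'c'  n7⇒n8
[38] read 'c'  n8⇒n9  → match P2@[34:38]
[39] read 'a'  n9⇒n18 ·f
[40] read 'a'  n18⇒n6 ·f
[41] read 'b'  n6⇒n16  → match P0@[41:41]
[42] read 'd'  n16⇒n17  → match P5@[39:42]
[43] read 'b'  n17⇒n1 ·f  → match P0@[43:43]
[44] read 'b'  n1⇒n15  → match P0@[44:44],P4@[43:44]
[45] read 'b'  n15⇒n15 ·f  → match P0@[45:45],P4@[44:45]
[46] read 'b'  n15⇒n15 ·f  → match P0@[46:46],P4@[45:46]
[47] read 'a'  n15⇒n5 ·f
[48] read 'a'  n5⇒n6
[49] read 'd'  n6⇒n7
[50] read 'c'  n7⇒n8
[51] read 'c'  n8⇒n9  → match P2@[47:51]
[52] read 'a'  n9⇒n18 ·f
[53] read 'c'  n18⇒n2 ·f
[54] read 'a'  n2⇒n18
[55] read 'b'  n18⇒n19  → match P0@[55:55]
[56] read 'b'  n19⇒n20  → match P0@[56:56],P4@[55:56]
[57] read 'c'  n20⇒n21  → match P6@[53:57]
[58] read 'd'  n21⇒n10 ·f
[59] read 'c'  n10⇒n11
[60] read 'b'  n11⇒n12  → match P0@[60:60]
[61] read 'c'  n12⇒n13
[62] read 'a'  n13⇒n14  → match P3@[58:62],P7@[60:62]
[63] read 'a'  n14⇒n6 ·f
[64] read 'd'  n6⇒n7
[65] read 'd'  n7⇒n10 ·f
[66] read 'c'  n10⇒n11

Result: [[2,0],[3,0],[3,4],[4,6],[5,0],[6,1],[10,0],[11,0],[11,4],[12,6],[18,2],[20,0],[22,7],[25,0],[27,7],[30,0],[31,0],[31,4],[32,6],[33,0],[34,1],[38,2],[41,0],[42,5],[43,0],[44,0],[44,4],[45,0],[45,4],[46,0],[46,4],[51,2],[55,0],[56,0],[56,4],[57,6],[60,0],[62,3],[62,7]]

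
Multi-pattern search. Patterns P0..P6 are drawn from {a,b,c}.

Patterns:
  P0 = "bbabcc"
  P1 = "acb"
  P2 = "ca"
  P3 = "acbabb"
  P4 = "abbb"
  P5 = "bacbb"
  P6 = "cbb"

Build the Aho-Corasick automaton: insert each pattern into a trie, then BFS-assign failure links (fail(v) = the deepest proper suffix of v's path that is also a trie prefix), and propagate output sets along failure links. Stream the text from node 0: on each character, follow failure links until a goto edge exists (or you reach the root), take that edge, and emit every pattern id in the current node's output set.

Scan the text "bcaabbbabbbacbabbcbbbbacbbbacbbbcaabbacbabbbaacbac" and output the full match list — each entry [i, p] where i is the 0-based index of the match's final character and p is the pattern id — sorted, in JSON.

Build:
Trie nodes:
  0='ε' goto a→7 b→1 c→10
  1='b' goto a→18 b→2
  2='bb' goto a→3
  3='bba' goto b→4
  4='bbab' goto c→5
  5='bbabc' goto c→6
  6='bbabcc' goto ·  ←P0
  7='a' goto b→15 c→8
  8='ac' goto b→9
  9='acb' goto a→12  ←P1
  10='c' goto a→11 b→22
  11='ca' goto ·  ←P2
  12='acba' goto b→13
  13='acbab' goto b→14
  14='acbabb' goto ·  ←P3
  15='ab' goto b→16
  16='abb' goto b→17
  17='abbb' goto ·  ←P4
  18='ba' goto c→19
  19='bac' goto b→20
  20='bacb' goto b→21
  21='bacbb' goto ·  ←P5
  22='cb' goto b→23
  23='cbb' goto ·  ←P6

BFS fail/out derivation:
  n1('b'): parent n0 fail=0; on 'b' 0 → fail=0;  out ∅∪∅=∅
  n7('a'): parent n0 fail=0; on 'a' 0 → fail=0;  out ∅∪∅=∅
  n10('c'): parent n0 fail=0; on 'c' 0 → fail=0;  out ∅∪∅=∅
  n2('bb'): parent n1 fail=0; on 'b' 0 → fail=1;  out ∅∪∅=∅
  n8('ac'): parent n7 fail=0; on 'c' 0 → fail=10;  out ∅∪∅=∅
  n11('ca'): parent n10 fail=0; on 'a' 0 → fail=7;  out {2}∪∅={2}
  n15('ab'): parent n7 fail=0; on 'b' 0 → fail=1;  out ∅∪∅=∅
  n18('ba'): parent n1 fail=0; on 'a' 0 → fail=7;  out ∅∪∅=∅
  n22('cb'): parent n10 fail=0; on 'b' 0 → fail=1;  out ∅∪∅=∅
  n3('bba'): parent n2 fail=1; on 'a' 1 → fail=18;  out ∅∪∅=∅
  n9('acb'): parent n8 fail=10; on 'b' 10 → fail=22;  out {1}∪∅={1}
  n16('abb'): parent n15 fail=1; on 'b' 1 → fail=2;  out ∅∪∅=∅
  n19('bac'): parent n18 fail=7; on 'c' 7 → fail=8;  out ∅∪∅=∅
  n23('cbb'): parent n22 fail=1; on 'b' 1 → fail=2;  out {6}∪∅={6}
  n4('bbab'): parent n3 fail=18; on 'b' 18→7 → fail=15;  out ∅∪∅=∅
  n12('acba'): parent n9 fail=22; on 'a' 22→1 → fail=18;  out ∅∪∅=∅
  n17('abbb'): parent n16 fail=2; on 'b' 2→1 → fail=2;  out {4}∪∅={4}
  n20('bacb'): parent n19 fail=8; on 'b' 8 → fail=9;  out ∅∪{1}={1}
  n5('bbabc'): parent n4 fail=15; on 'c' 15→1→0 → fail=10;  out ∅∪∅=∅
  n13('acbab'): parent n12 fail=18; on 'b' 18→7 → fail=15;  out ∅∪∅=∅
  n21('bacbb'): parent n20 fail=9; on 'b' 9→22 → fail=23;  out {5}∪{6}={5,6}
  n6('bbabcc'): parent n5 fail=10; on 'c' 10→0 → fail=10;  out {0}∪∅={0}
  n14('acbabb'): parent n13 fail=15; on 'b' 15 → fail=16;  out {3}∪∅={3}

Run:
i=0 'b': node 0→1
i=1 'c': node 1→10 ·f
i=2 'a': node 10→11  emit P2@[1:2]
i=3 'a': node 11→7 ·f
i=4 'b': node 7→15
i=5 'b': node 15→16
i=6 'b': node 16→17  emit P4@[3:6]
i=7 'a': node 17→3 ·f
i=8 'b': node 3→4
i=9 'b': node 4→16 ·f
i=10 'b': node 16→17  emit P4@[7:10]
i=11 'a': node 17→3 ·f
i=12 'c': node 3→19 ·f
i=13 'b': node 19→20  emit P1@[11:13]
i=14 'a': node 20→12 ·f
i=15 'b': node 12→13
i=16 'b': node 13→14  emit P3@[11:16]
i=17 'c': node 14→10 ·f
i=18 'b': node 10→22
i=19 'b': node 22→23  emit P6@[17:19]
i=20 'b': node 23→2 ·f
i=21 'b': node 2→2 ·f
i=22 'a': node 2→3
i=23 'c': node 3→19 ·f
i=24 'b': node 19→20  emit P1@[22:24]
i=25 'b': node 20→21  emit P5@[21:25],P6@[23:25]
i=26 'b': node 21→2 ·f
i=27 'a': node 2→3
i=28 'c': node 3→19 ·f
i=29 'b': node 19→20  emit P1@[27:29]
i=30 'b': node 20→21  emit P5@[26:30],P6@[28:30]
i=31 'b': node 21→2 ·f
i=32 'c': node 2→10 ·f
i=33 'a': node 10→11  emit P2@[32:33]
i=34 'a': node 11→7 ·f
i=35 'b': node 7→15
i=36 'b': node 15→16
i=37 'a': node 16→3 ·f
i=38 'c': node 3→19 ·f
i=39 'b': node 19→20  emit P1@[37:39]
i=40 'a': node 20→12 ·f
i=41 'b': node 12→13
i=42 'b': node 13→14  emit P3@[37:42]
i=43 'b': node 14→17 ·f  emit P4@[40:43]
i=44 'a': node 17→3 ·f
i=45 'a': node 3→7 ·f
i=46 'c': node 7→8
i=47 'b': node 8→9  emit P1@[45:47]
i=48 'a': node 9→12
i=49 'c': node 12→19 ·f

Matches: [[2,2],[6,4],[10,4],[13,1],[16,3],[19,6],[24,1],[25,5],[25,6],[29,1],[30,5],[30,6],[33,2],[39,1],[42,3],[43,4],[47,1]]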